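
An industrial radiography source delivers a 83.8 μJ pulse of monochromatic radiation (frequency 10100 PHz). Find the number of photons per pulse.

1.25 × 10^10 photons

Per-photon energy: E = 6.692 × 10^-15 J (from frequency = 10100 PHz).
N = E_total / E_photon = 8.38 × 10^-5 J / 6.692 × 10^-15 J = 1.25 × 10^10.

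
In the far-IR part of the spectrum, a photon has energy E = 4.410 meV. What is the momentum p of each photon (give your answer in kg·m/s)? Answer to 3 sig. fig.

2.36·10^-30 kg·m/s

(c = 2.99792458·10^8 m/s, 1 eV = 1.602176634·10^-19 J.)
In SI units: E = 4.410 meV = 7.0656·10^-22 J.
Since p = E/c for a photon, p = 2.357·10^-30 kg·m/s.
So p ≈ 2.36·10^-30 kg·m/s.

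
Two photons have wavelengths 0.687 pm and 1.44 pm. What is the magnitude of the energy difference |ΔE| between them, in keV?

944 keV

Using E = hc/λ: E₁ = 2.891·10^-13 J, E₂ = 1.379·10^-13 J.
|ΔE| = |2.891·10^-13 − 1.379·10^-13| = 1.51·10^-13 J = 944 keV.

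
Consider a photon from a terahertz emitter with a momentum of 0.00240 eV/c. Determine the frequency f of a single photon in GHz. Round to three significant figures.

580 GHz

Convert to SI: p = 0.00240 eV/c = 1.2826·10^-30 kg·m/s.
Since f = pc/h for a photon, f = 5.803·10^11 Hz.
Converting to GHz: f = 580.3 GHz ≈ 580 GHz.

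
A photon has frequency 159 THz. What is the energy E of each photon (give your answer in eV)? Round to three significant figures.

0.658 eV

Take h = 6.62607015 × 10^-34 J·s, 1 eV = 1.602176634 × 10^-19 J.
In SI units: f = 159 THz = 1.59 × 10^14 Hz.
For a photon E = hf, so E = 1.054 × 10^-19 J.
Converting to eV: E = 0.6576 eV ≈ 0.658 eV.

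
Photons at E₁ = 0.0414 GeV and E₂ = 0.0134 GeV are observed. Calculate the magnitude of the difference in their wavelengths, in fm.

62.6 fm

Using λ = hc/E: λ₁ = 2.995 × 10^-14 m, λ₂ = 9.253 × 10^-14 m.
|Δλ| = |2.995 × 10^-14 − 9.253 × 10^-14| = 6.26 × 10^-14 m = 62.6 fm.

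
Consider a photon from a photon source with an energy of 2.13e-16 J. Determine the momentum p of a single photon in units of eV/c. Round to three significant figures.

Since p = E/c for a photon, p = 7.105e-25 kg·m/s.
Converting to eV/c: p = 1329 eV/c ≈ 1330 eV/c.

1330 eV/c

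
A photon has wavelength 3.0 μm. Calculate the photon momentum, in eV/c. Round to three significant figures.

0.413 eV/c

Use h = 6.62607015·10^-34 J·s, c = 2.99792458·10^8 m/s, 1 eV = 1.602176634·10^-19 J.
Convert to SI: λ = 3.0 μm = 3.0·10^-6 m.
The photon relation is p = h/λ, giving p = 2.209·10^-28 kg·m/s.
Converting to eV/c: p = 0.4133 eV/c ≈ 0.413 eV/c.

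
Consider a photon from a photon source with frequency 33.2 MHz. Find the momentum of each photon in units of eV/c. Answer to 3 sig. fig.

1.37 × 10^-7 eV/c

Use h = 6.62607015 × 10^-34 J·s, c = 2.99792458 × 10^8 m/s, 1 eV = 1.602176634 × 10^-19 J.
Convert to SI: f = 33.2 MHz = 3.32 × 10^7 Hz.
For a photon p = hf/c, so p = 7.338 × 10^-35 kg·m/s.
Converting to eV/c: p = 1.373 × 10^-7 eV/c ≈ 1.37 × 10^-7 eV/c.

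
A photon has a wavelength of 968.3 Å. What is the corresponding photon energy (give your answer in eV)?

Convert to SI: λ = 968.3 Å = 9.683·10^-8 m.
For a photon E = hc/λ, so E = 2.051·10^-18 J.
Converting to eV: E = 12.80 eV ≈ 12.8 eV.

12.8 eV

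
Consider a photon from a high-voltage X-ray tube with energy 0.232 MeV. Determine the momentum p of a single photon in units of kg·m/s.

1.24 × 10^-22 kg·m/s

In SI units: E = 0.232 MeV = 3.7170 × 10^-14 J.
Apply p = E/c: p = 1.240 × 10^-22 kg·m/s.
So p ≈ 1.24 × 10^-22 kg·m/s.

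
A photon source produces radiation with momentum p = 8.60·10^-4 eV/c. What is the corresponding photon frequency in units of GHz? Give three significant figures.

208 GHz

(h = 6.62607015·10^-34 J·s, c = 2.99792458·10^8 m/s, 1 eV = 1.602176634·10^-19 J.)
Convert to SI: p = 8.60·10^-4 eV/c = 4.5961·10^-31 kg·m/s.
Apply f = pc/h: f = 2.079·10^11 Hz.
Converting to GHz: f = 207.9 GHz ≈ 208 GHz.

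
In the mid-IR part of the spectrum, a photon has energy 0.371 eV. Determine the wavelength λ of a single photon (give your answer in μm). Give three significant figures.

3.34 μm

(h = 6.62607015·10^-34 J·s, c = 2.99792458·10^8 m/s, 1 eV = 1.602176634·10^-19 J.)
First convert: E = 0.371 eV = 5.9441·10^-20 J.
For a photon λ = hc/E, so λ = 3.342·10^-6 m.
Converting to μm: λ = 3.342 μm ≈ 3.34 μm.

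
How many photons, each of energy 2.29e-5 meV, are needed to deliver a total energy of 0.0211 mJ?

Per-photon energy: E = 3.669e-27 J (from energy = 2.29e-5 meV).
N = E_total / E_photon = 2.11e-5 J / 3.669e-27 J = 5.75e21.

5.75e21 photons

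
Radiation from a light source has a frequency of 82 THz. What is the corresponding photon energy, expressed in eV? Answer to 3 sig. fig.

0.339 eV

Take h = 6.62607015 × 10^-34 J·s, 1 eV = 1.602176634 × 10^-19 J.
In SI units: f = 82 THz = 8.2 × 10^13 Hz.
The photon relation is E = hf, giving E = 5.433 × 10^-20 J.
Converting to eV: E = 0.3391 eV ≈ 0.339 eV.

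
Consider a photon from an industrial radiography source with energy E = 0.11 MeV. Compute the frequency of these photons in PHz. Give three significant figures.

2.66e4 PHz

Take h = 6.62607015e-34 J·s, 1 eV = 1.602176634e-19 J.
First convert: E = 0.11 MeV = 1.7624e-14 J.
Since f = E/h for a photon, f = 2.660e19 Hz.
Converting to PHz: f = 26600 PHz ≈ 2.66e4 PHz.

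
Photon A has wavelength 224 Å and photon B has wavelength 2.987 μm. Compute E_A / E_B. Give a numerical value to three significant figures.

E_A = 8.868 × 10^-18 J (from wavelength = 224 Å, via E = hc/λ).
E_B = 6.650 × 10^-20 J (from wavelength = 2.987 μm, via E = hc/λ).
Ratio = 8.868 × 10^-18 / 6.650 × 10^-20 = 133.

133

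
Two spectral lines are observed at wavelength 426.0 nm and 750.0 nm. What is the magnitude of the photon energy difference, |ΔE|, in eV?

Using E = hc/λ: E₁ = 4.6630 × 10^-19 J, E₂ = 2.6486 × 10^-19 J.
|ΔE| = |4.6630 × 10^-19 − 2.6486 × 10^-19| = 2.01 × 10^-19 J = 1.26 eV.

1.26 eV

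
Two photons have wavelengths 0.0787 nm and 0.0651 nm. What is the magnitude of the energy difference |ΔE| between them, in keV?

3.29 keV

Using E = hc/λ: E₁ = 2.524e-15 J, E₂ = 3.051e-15 J.
|ΔE| = |2.524e-15 − 3.051e-15| = 5.27e-16 J = 3.29 keV.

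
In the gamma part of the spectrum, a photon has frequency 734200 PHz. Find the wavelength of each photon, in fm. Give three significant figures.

First convert: f = 734200 PHz = 7.342e20 Hz.
The photon relation is λ = c/f, giving λ = 4.083e-13 m.
Converting to fm: λ = 408.3 fm ≈ 408 fm.

408 fm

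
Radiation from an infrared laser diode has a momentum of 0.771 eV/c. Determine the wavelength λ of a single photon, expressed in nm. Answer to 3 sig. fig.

Convert to SI: p = 0.771 eV/c = 4.1204e-28 kg·m/s.
Since λ = h/p for a photon, λ = 1.608e-6 m.
Converting to nm: λ = 1608 nm ≈ 1610 nm.

1610 nm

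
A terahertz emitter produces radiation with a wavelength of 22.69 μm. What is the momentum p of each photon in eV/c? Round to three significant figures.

In SI units: λ = 22.69 μm = 2.269e-5 m.
Apply p = h/λ: p = 2.920e-29 kg·m/s.
Converting to eV/c: p = 0.05464 eV/c ≈ 0.0546 eV/c.

0.0546 eV/c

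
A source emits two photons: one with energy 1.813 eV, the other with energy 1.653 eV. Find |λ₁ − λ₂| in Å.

662 Å

Using λ = hc/E: λ₁ = 6.8386e-7 m, λ₂ = 7.5006e-7 m.
|Δλ| = |6.8386e-7 − 7.5006e-7| = 6.62e-8 m = 662 Å.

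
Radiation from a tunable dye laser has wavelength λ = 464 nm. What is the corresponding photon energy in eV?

2.67 eV

(h = 6.62607015·10^-34 J·s, c = 2.99792458·10^8 m/s, 1 eV = 1.602176634·10^-19 J.)
First convert: λ = 464 nm = 4.64·10^-7 m.
The photon relation is E = hc/λ, giving E = 4.281·10^-19 J.
Converting to eV: E = 2.672 eV ≈ 2.67 eV.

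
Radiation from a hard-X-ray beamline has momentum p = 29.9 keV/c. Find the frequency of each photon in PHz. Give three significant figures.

7230 PHz

Use h = 6.62607015e-34 J·s, c = 2.99792458e8 m/s, 1 eV = 1.602176634e-19 J.
First convert: p = 29.9 keV/c = 1.5979e-23 kg·m/s.
Since f = pc/h for a photon, f = 7.230e18 Hz.
Converting to PHz: f = 7230 PHz ≈ 7230 PHz.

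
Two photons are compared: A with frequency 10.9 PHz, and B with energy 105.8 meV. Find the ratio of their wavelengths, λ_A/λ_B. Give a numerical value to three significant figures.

λ_A = 2.750e-8 m (from frequency = 10.9 PHz, via λ = c/f).
λ_B = 1.172e-5 m (from energy = 105.8 meV, via λ = hc/E).
Ratio = 2.750e-8 / 1.172e-5 = 2.35e-3.

2.35e-3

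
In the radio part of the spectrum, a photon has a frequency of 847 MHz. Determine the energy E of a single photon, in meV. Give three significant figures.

3.50e-3 meV

(h = 6.62607015e-34 J·s, 1 eV = 1.602176634e-19 J.)
First convert: f = 847 MHz = 8.47e8 Hz.
Since E = hf for a photon, E = 5.612e-25 J.
Converting to meV: E = 0.003503 meV ≈ 3.50e-3 meV.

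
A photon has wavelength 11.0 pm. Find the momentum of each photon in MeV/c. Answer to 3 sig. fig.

(h = 6.62607015e-34 J·s, c = 2.99792458e8 m/s, 1 eV = 1.602176634e-19 J.)
Convert to SI: λ = 11.0 pm = 1.10e-11 m.
The photon relation is p = h/λ, giving p = 6.024e-23 kg·m/s.
Converting to MeV/c: p = 0.1127 MeV/c ≈ 0.113 MeV/c.

0.113 MeV/c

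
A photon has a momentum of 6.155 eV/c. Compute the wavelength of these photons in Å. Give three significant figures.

(h = 6.62607015·10^-34 J·s, c = 2.99792458·10^8 m/s, 1 eV = 1.602176634·10^-19 J.)
First convert: p = 6.155 eV/c = 3.2894·10^-27 kg·m/s.
Since λ = h/p for a photon, λ = 2.014·10^-7 m.
Converting to Å: λ = 2014 Å ≈ 2010 Å.

2010 Å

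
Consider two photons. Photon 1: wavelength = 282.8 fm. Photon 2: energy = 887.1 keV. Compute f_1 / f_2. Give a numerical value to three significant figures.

4.94

f_1 = 1.060 × 10^21 Hz (from wavelength = 282.8 fm, via f = c/λ).
f_2 = 2.145 × 10^20 Hz (from energy = 887.1 keV, via f = E/h).
Ratio = 1.060 × 10^21 / 2.145 × 10^20 = 4.94.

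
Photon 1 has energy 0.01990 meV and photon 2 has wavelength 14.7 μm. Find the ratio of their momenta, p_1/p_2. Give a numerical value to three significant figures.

2.36 × 10^-4

p_1 = 1.064 × 10^-32 kg·m/s (from energy = 0.01990 meV, via p = E/c).
p_2 = 4.508 × 10^-29 kg·m/s (from wavelength = 14.7 μm, via p = h/λ).
Ratio = 1.064 × 10^-32 / 4.508 × 10^-29 = 2.36 × 10^-4.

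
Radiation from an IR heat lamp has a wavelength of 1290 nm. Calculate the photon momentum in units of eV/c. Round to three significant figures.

Convert to SI: λ = 1290 nm = 1.29 × 10^-6 m.
Apply p = h/λ: p = 5.136 × 10^-28 kg·m/s.
Converting to eV/c: p = 0.9611 eV/c ≈ 0.961 eV/c.

0.961 eV/c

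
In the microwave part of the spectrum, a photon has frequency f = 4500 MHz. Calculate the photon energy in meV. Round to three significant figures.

First convert: f = 4500 MHz = 4.50 × 10^9 Hz.
The photon relation is E = hf, giving E = 2.982 × 10^-24 J.
Converting to meV: E = 0.01861 meV ≈ 0.0186 meV.

0.0186 meV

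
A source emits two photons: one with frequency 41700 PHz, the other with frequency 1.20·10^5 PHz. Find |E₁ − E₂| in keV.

324 keV

Using E = hf: E₁ = 2.763·10^-14 J, E₂ = 7.951·10^-14 J.
|ΔE| = |2.763·10^-14 − 7.951·10^-14| = 5.19·10^-14 J = 324 keV.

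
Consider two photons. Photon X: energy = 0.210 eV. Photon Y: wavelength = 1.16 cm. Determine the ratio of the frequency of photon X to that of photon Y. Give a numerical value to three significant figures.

1960

f_X = 5.078 × 10^13 Hz (from energy = 0.210 eV, via f = E/h).
f_Y = 2.584 × 10^10 Hz (from wavelength = 1.16 cm, via f = c/λ).
Ratio = 5.078 × 10^13 / 2.584 × 10^10 = 1960.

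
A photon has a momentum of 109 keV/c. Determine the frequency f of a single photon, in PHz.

First convert: p = 109 keV/c = 5.8253 × 10^-23 kg·m/s.
Since f = pc/h for a photon, f = 2.636 × 10^19 Hz.
Converting to PHz: f = 26360 PHz ≈ 2.64 × 10^4 PHz.

2.64 × 10^4 PHz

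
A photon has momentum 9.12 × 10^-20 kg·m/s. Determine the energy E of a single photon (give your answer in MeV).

171 MeV

Use c = 2.99792458 × 10^8 m/s, 1 eV = 1.602176634 × 10^-19 J.
Apply E = pc: E = 2.734 × 10^-11 J.
Converting to MeV: E = 170.6 MeV ≈ 171 MeV.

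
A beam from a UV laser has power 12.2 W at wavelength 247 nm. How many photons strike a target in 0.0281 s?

4.26e17 photons

Total energy: E_total = P·t = 12.2 × 0.0281 = 0.3428 J.
Per-photon energy: E = 8.042e-19 J.
N = E_total / E_photon = 4.26e17.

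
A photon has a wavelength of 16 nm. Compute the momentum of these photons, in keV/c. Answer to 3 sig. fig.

0.0775 keV/c

First convert: λ = 16 nm = 1.6·10^-8 m.
Since p = h/λ for a photon, p = 4.141·10^-26 kg·m/s.
Converting to keV/c: p = 0.07749 keV/c ≈ 0.0775 keV/c.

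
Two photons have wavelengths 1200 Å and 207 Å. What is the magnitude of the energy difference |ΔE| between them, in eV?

49.6 eV

Using E = hc/λ: E₁ = 1.655 × 10^-18 J, E₂ = 9.596 × 10^-18 J.
|ΔE| = |1.655 × 10^-18 − 9.596 × 10^-18| = 7.94 × 10^-18 J = 49.6 eV.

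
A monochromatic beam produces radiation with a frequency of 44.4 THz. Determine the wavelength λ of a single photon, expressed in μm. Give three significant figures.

6.75 μm

Use c = 2.99792458e8 m/s.
In SI units: f = 44.4 THz = 4.44e13 Hz.
Since λ = c/f for a photon, λ = 6.752e-6 m.
Converting to μm: λ = 6.752 μm ≈ 6.75 μm.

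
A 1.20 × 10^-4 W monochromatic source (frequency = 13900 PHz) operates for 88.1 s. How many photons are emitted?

1.15 × 10^12 photons

Total energy: E_total = P·t = 1.20 × 10^-4 × 88.1 = 0.01057 J.
Per-photon energy: E = 9.210 × 10^-15 J.
N = E_total / E_photon = 1.15 × 10^12.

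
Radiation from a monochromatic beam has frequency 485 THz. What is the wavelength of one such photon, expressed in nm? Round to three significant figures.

618 nm

Take c = 2.99792458 × 10^8 m/s.
First convert: f = 485 THz = 4.85 × 10^14 Hz.
The photon relation is λ = c/f, giving λ = 6.181 × 10^-7 m.
Converting to nm: λ = 618.1 nm ≈ 618 nm.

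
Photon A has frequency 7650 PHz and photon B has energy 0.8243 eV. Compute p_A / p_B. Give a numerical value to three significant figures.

3.84 × 10^4

p_A = 1.691 × 10^-23 kg·m/s (from frequency = 7650 PHz, via p = hf/c).
p_B = 4.405 × 10^-28 kg·m/s (from energy = 0.8243 eV, via p = E/c).
Ratio = 1.691 × 10^-23 / 4.405 × 10^-28 = 3.84 × 10^4.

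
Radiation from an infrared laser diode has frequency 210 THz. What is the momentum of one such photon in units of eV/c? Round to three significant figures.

0.868 eV/c

In SI units: f = 210 THz = 2.1 × 10^14 Hz.
Since p = hf/c for a photon, p = 4.641 × 10^-28 kg·m/s.
Converting to eV/c: p = 0.8685 eV/c ≈ 0.868 eV/c.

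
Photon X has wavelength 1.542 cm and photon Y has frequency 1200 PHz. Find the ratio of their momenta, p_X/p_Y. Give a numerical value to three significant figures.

1.62·10^-8

p_X = 4.297·10^-32 kg·m/s (from wavelength = 1.542 cm, via p = h/λ).
p_Y = 2.652·10^-24 kg·m/s (from frequency = 1200 PHz, via p = hf/c).
Ratio = 4.297·10^-32 / 2.652·10^-24 = 1.62·10^-8.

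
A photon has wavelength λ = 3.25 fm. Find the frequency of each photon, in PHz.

In SI units: λ = 3.25 fm = 3.25e-15 m.
Since f = c/λ for a photon, f = 9.224e22 Hz.
Converting to PHz: f = 9.224e7 PHz ≈ 9.22e7 PHz.

9.22e7 PHz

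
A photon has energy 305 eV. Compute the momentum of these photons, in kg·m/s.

Convert to SI: E = 305 eV = 4.8866·10^-17 J.
Since p = E/c for a photon, p = 1.630·10^-25 kg·m/s.
So p ≈ 1.63·10^-25 kg·m/s.

1.63·10^-25 kg·m/s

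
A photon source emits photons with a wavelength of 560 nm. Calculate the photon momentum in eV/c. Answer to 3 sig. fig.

2.21 eV/c

Take h = 6.62607015·10^-34 J·s, c = 2.99792458·10^8 m/s, 1 eV = 1.602176634·10^-19 J.
Convert to SI: λ = 560 nm = 5.6·10^-7 m.
For a photon p = h/λ, so p = 1.183·10^-27 kg·m/s.
Converting to eV/c: p = 2.214 eV/c ≈ 2.21 eV/c.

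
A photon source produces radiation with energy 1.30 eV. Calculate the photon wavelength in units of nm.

Convert to SI: E = 1.30 eV = 2.0828 × 10^-19 J.
Apply λ = hc/E: λ = 9.537 × 10^-7 m.
Converting to nm: λ = 953.7 nm ≈ 954 nm.

954 nm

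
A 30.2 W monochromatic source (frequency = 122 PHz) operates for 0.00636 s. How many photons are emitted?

2.38·10^15 photons

Total energy: E_total = P·t = 30.2 × 0.00636 = 0.1921 J.
Per-photon energy: E = 8.084·10^-17 J.
N = E_total / E_photon = 2.38·10^15.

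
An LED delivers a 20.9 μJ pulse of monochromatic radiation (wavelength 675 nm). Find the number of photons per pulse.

Per-photon energy: E = 2.943 × 10^-19 J (from wavelength = 675 nm).
N = E_total / E_photon = 2.09 × 10^-5 J / 2.943 × 10^-19 J = 7.10 × 10^13.

7.10 × 10^13 photons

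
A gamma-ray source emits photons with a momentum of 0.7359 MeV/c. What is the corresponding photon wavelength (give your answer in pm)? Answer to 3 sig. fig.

In SI units: p = 0.7359 MeV/c = 3.9329 × 10^-22 kg·m/s.
The photon relation is λ = h/p, giving λ = 1.685 × 10^-12 m.
Converting to pm: λ = 1.685 pm ≈ 1.68 pm.

1.68 pm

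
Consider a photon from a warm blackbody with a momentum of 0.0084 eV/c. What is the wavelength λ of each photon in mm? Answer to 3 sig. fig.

Convert to SI: p = 0.0084 eV/c = 4.4892·10^-30 kg·m/s.
Since λ = h/p for a photon, λ = 1.476·10^-4 m.
Converting to mm: λ = 0.1476 mm ≈ 0.148 mm.

0.148 mm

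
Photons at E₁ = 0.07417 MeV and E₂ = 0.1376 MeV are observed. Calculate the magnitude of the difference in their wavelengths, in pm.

Using λ = hc/E: λ₁ = 1.6716e-11 m, λ₂ = 9.0105e-12 m.
|Δλ| = |1.6716e-11 − 9.0105e-12| = 7.71e-12 m = 7.71 pm.

7.71 pm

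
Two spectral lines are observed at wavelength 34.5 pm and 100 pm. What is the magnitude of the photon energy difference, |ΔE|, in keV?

23.5 keV

Using E = hc/λ: E₁ = 5.758·10^-15 J, E₂ = 1.986·10^-15 J.
|ΔE| = |5.758·10^-15 − 1.986·10^-15| = 3.77·10^-15 J = 23.5 keV.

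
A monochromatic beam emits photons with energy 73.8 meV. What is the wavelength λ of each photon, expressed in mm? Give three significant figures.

0.0168 mm

(h = 6.62607015e-34 J·s, c = 2.99792458e8 m/s, 1 eV = 1.602176634e-19 J.)
First convert: E = 73.8 meV = 1.1824e-20 J.
The photon relation is λ = hc/E, giving λ = 1.680e-5 m.
Converting to mm: λ = 0.01680 mm ≈ 0.0168 mm.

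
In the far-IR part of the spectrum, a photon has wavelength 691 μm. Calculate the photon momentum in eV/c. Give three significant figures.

1.79 × 10^-3 eV/c

Take h = 6.62607015 × 10^-34 J·s, c = 2.99792458 × 10^8 m/s, 1 eV = 1.602176634 × 10^-19 J.
In SI units: λ = 691 μm = 6.91 × 10^-4 m.
The photon relation is p = h/λ, giving p = 9.589 × 10^-31 kg·m/s.
Converting to eV/c: p = 0.001794 eV/c ≈ 1.79 × 10^-3 eV/c.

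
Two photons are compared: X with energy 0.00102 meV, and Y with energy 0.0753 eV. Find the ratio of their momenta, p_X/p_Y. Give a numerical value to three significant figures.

p_X = 5.451e-34 kg·m/s (from energy = 0.00102 meV, via p = E/c).
p_Y = 4.024e-29 kg·m/s (from energy = 0.0753 eV, via p = E/c).
Ratio = 5.451e-34 / 4.024e-29 = 1.35e-5.

1.35e-5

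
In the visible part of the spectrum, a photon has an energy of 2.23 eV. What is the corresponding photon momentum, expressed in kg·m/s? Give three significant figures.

1.19·10^-27 kg·m/s

(c = 2.99792458·10^8 m/s, 1 eV = 1.602176634·10^-19 J.)
Convert to SI: E = 2.23 eV = 3.5729·10^-19 J.
Since p = E/c for a photon, p = 1.192·10^-27 kg·m/s.
So p ≈ 1.19·10^-27 kg·m/s.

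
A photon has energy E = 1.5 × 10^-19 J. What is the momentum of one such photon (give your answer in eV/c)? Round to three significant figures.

The photon relation is p = E/c, giving p = 5.003 × 10^-28 kg·m/s.
Converting to eV/c: p = 0.9362 eV/c ≈ 0.936 eV/c.

0.936 eV/c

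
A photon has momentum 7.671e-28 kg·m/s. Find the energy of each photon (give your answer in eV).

Take c = 2.99792458e8 m/s, 1 eV = 1.602176634e-19 J.
Since E = pc for a photon, E = 2.300e-19 J.
Converting to eV: E = 1.435 eV ≈ 1.44 eV.

1.44 eV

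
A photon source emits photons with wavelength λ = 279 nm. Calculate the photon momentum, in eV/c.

Convert to SI: λ = 279 nm = 2.79e-7 m.
Apply p = h/λ: p = 2.375e-27 kg·m/s.
Converting to eV/c: p = 4.444 eV/c ≈ 4.44 eV/c.

4.44 eV/c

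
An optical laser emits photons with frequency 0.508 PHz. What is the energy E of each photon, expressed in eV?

2.10 eV

Convert to SI: f = 0.508 PHz = 5.08 × 10^14 Hz.
The photon relation is E = hf, giving E = 3.366 × 10^-19 J.
Converting to eV: E = 2.101 eV ≈ 2.10 eV.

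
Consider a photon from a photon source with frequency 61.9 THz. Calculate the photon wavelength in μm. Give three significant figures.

Take c = 2.99792458e8 m/s.
Convert to SI: f = 61.9 THz = 6.19e13 Hz.
Since λ = c/f for a photon, λ = 4.843e-6 m.
Converting to μm: λ = 4.843 μm ≈ 4.84 μm.

4.84 μm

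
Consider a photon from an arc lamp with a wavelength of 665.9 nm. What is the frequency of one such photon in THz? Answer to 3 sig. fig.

Use c = 2.99792458 × 10^8 m/s.
Convert to SI: λ = 665.9 nm = 6.659 × 10^-7 m.
For a photon f = c/λ, so f = 4.502 × 10^14 Hz.
Converting to THz: f = 450.2 THz ≈ 450 THz.

450 THz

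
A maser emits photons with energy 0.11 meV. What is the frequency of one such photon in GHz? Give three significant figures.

Take h = 6.62607015e-34 J·s, 1 eV = 1.602176634e-19 J.
Convert to SI: E = 0.11 meV = 1.7624e-23 J.
Apply f = E/h: f = 2.660e10 Hz.
Converting to GHz: f = 26.60 GHz ≈ 26.6 GHz.

26.6 GHz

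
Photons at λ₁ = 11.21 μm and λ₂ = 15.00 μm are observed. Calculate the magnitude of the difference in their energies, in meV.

27.9 meV

Using E = hc/λ: E₁ = 1.7720·10^-20 J, E₂ = 1.3243·10^-20 J.
|ΔE| = |1.7720·10^-20 − 1.3243·10^-20| = 4.48·10^-21 J = 27.9 meV.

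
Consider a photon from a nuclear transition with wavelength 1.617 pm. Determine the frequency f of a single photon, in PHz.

Convert to SI: λ = 1.617 pm = 1.617e-12 m.
Apply f = c/λ: f = 1.854e20 Hz.
Converting to PHz: f = 185400 PHz ≈ 1.85e5 PHz.

1.85e5 PHz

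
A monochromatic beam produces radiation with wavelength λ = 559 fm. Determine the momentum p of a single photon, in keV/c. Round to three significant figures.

2220 keV/c

First convert: λ = 559 fm = 5.59e-13 m.
The photon relation is p = h/λ, giving p = 1.185e-21 kg·m/s.
Converting to keV/c: p = 2218 keV/c ≈ 2220 keV/c.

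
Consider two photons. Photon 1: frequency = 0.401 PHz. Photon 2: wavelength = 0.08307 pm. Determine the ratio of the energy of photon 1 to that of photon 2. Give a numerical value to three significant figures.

1.11 × 10^-7

E_1 = 2.657 × 10^-19 J (from frequency = 0.401 PHz, via E = hf).
E_2 = 2.391 × 10^-12 J (from wavelength = 0.08307 pm, via E = hc/λ).
Ratio = 2.657 × 10^-19 / 2.391 × 10^-12 = 1.11 × 10^-7.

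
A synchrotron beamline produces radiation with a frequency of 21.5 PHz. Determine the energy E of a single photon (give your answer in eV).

Convert to SI: f = 21.5 PHz = 2.15·10^16 Hz.
Apply E = hf: E = 1.425·10^-17 J.
Converting to eV: E = 88.92 eV ≈ 88.9 eV.

88.9 eV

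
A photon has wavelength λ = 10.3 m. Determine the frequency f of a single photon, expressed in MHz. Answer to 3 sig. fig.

For a photon f = c/λ, so f = 2.911 × 10^7 Hz.
Converting to MHz: f = 29.11 MHz ≈ 29.1 MHz.

29.1 MHz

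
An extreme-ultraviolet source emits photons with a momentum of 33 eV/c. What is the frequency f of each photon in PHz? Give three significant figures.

First convert: p = 33 eV/c = 1.7636 × 10^-26 kg·m/s.
Since f = pc/h for a photon, f = 7.979 × 10^15 Hz.
Converting to PHz: f = 7.979 PHz ≈ 7.98 PHz.

7.98 PHz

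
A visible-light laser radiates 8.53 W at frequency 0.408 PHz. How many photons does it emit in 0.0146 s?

Total energy: E_total = P·t = 8.53 × 0.0146 = 0.1245 J.
Per-photon energy: E = 2.703 × 10^-19 J.
N = E_total / E_photon = 4.61 × 10^17.

4.61 × 10^17 photons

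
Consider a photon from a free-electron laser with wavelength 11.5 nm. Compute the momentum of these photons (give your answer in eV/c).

108 eV/c

Use h = 6.62607015e-34 J·s, c = 2.99792458e8 m/s, 1 eV = 1.602176634e-19 J.
First convert: λ = 11.5 nm = 1.15e-8 m.
For a photon p = h/λ, so p = 5.762e-26 kg·m/s.
Converting to eV/c: p = 107.8 eV/c ≈ 108 eV/c.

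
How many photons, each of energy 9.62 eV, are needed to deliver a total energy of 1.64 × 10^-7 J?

Per-photon energy: E = 1.541 × 10^-18 J (from energy = 9.62 eV).
N = E_total / E_photon = 1.64 × 10^-7 J / 1.541 × 10^-18 J = 1.06 × 10^11.

1.06 × 10^11 photons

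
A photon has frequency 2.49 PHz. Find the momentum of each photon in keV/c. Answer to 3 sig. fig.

(h = 6.62607015e-34 J·s, c = 2.99792458e8 m/s, 1 eV = 1.602176634e-19 J.)
Convert to SI: f = 2.49 PHz = 2.49e15 Hz.
For a photon p = hf/c, so p = 5.503e-27 kg·m/s.
Converting to keV/c: p = 0.01030 keV/c ≈ 0.0103 keV/c.

0.0103 keV/c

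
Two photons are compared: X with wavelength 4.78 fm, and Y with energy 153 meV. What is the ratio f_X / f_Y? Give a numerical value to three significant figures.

f_X = 6.272 × 10^22 Hz (from wavelength = 4.78 fm, via f = c/λ).
f_Y = 3.700 × 10^13 Hz (from energy = 153 meV, via f = E/h).
Ratio = 6.272 × 10^22 / 3.700 × 10^13 = 1.70 × 10^9.

1.70 × 10^9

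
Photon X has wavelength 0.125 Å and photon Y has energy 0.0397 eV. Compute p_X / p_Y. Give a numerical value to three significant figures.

p_X = 5.301e-23 kg·m/s (from wavelength = 0.125 Å, via p = h/λ).
p_Y = 2.122e-29 kg·m/s (from energy = 0.0397 eV, via p = E/c).
Ratio = 5.301e-23 / 2.122e-29 = 2.50e6.

2.50e6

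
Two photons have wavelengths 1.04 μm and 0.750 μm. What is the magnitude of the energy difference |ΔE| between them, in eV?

Using E = hc/λ: E₁ = 1.910e-19 J, E₂ = 2.649e-19 J.
|ΔE| = |1.910e-19 − 2.649e-19| = 7.39e-20 J = 0.461 eV.

0.461 eV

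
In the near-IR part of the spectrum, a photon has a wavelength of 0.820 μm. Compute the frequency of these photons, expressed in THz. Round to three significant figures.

Convert to SI: λ = 0.820 μm = 8.20e-7 m.
Since f = c/λ for a photon, f = 3.656e14 Hz.
Converting to THz: f = 365.6 THz ≈ 366 THz.

366 THz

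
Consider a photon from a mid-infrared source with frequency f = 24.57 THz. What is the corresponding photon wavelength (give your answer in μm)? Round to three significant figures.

In SI units: f = 24.57 THz = 2.457 × 10^13 Hz.
Since λ = c/f for a photon, λ = 1.220 × 10^-5 m.
Converting to μm: λ = 12.20 μm ≈ 12.2 μm.

12.2 μm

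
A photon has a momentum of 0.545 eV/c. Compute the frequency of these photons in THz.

132 THz

First convert: p = 0.545 eV/c = 2.9126·10^-28 kg·m/s.
Apply f = pc/h: f = 1.318·10^14 Hz.
Converting to THz: f = 131.8 THz ≈ 132 THz.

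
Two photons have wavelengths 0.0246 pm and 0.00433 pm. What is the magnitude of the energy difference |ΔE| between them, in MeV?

236 MeV

Using E = hc/λ: E₁ = 8.075e-12 J, E₂ = 4.588e-11 J.
|ΔE| = |8.075e-12 − 4.588e-11| = 3.78e-11 J = 236 MeV.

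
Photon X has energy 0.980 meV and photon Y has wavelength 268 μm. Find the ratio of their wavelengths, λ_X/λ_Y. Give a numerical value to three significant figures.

4.72

λ_X = 0.001265 m (from energy = 0.980 meV, via λ = hc/E).
λ_Y = 2.680e-4 m (from wavelength = 268 μm, via λ given directly).
Ratio = 0.001265 / 2.680e-4 = 4.72.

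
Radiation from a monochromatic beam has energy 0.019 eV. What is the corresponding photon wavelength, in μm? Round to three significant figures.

65.3 μm

Convert to SI: E = 0.019 eV = 3.0441e-21 J.
For a photon λ = hc/E, so λ = 6.525e-5 m.
Converting to μm: λ = 65.25 μm ≈ 65.3 μm.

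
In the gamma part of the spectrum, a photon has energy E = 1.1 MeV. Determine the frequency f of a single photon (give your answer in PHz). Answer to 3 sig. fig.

2.66·10^5 PHz

Take h = 6.62607015·10^-34 J·s, 1 eV = 1.602176634·10^-19 J.
First convert: E = 1.1 MeV = 1.7624·10^-13 J.
For a photon f = E/h, so f = 2.660·10^20 Hz.
Converting to PHz: f = 266000 PHz ≈ 2.66·10^5 PHz.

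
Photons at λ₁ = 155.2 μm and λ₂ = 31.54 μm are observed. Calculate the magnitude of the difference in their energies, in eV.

Using E = hc/λ: E₁ = 1.2799e-21 J, E₂ = 6.2982e-21 J.
|ΔE| = |1.2799e-21 − 6.2982e-21| = 5.02e-21 J = 0.0313 eV.

0.0313 eV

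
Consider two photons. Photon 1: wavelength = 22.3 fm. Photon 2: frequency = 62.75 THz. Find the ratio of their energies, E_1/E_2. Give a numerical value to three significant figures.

E_1 = 8.908·10^-12 J (from wavelength = 22.3 fm, via E = hc/λ).
E_2 = 4.158·10^-20 J (from frequency = 62.75 THz, via E = hf).
Ratio = 8.908·10^-12 / 4.158·10^-20 = 2.14·10^8.

2.14·10^8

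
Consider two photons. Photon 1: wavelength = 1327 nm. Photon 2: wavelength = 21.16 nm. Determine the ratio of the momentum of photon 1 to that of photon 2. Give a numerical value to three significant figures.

0.0159

p_1 = 4.993·10^-28 kg·m/s (from wavelength = 1327 nm, via p = h/λ).
p_2 = 3.131·10^-26 kg·m/s (from wavelength = 21.16 nm, via p = h/λ).
Ratio = 4.993·10^-28 / 3.131·10^-26 = 0.0159.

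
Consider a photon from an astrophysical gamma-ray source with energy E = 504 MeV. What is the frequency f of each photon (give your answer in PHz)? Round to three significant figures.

(h = 6.62607015 × 10^-34 J·s, 1 eV = 1.602176634 × 10^-19 J.)
First convert: E = 504 MeV = 8.0750 × 10^-11 J.
The photon relation is f = E/h, giving f = 1.219 × 10^23 Hz.
Converting to PHz: f = 1.219 × 10^8 PHz ≈ 1.22 × 10^8 PHz.

1.22 × 10^8 PHz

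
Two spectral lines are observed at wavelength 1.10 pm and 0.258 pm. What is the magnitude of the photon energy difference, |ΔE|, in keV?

Using E = hc/λ: E₁ = 1.806·10^-13 J, E₂ = 7.699·10^-13 J.
|ΔE| = |1.806·10^-13 − 7.699·10^-13| = 5.89·10^-13 J = 3680 keV.

3680 keV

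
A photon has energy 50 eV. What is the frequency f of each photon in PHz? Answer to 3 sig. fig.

12.1 PHz

(h = 6.62607015e-34 J·s, 1 eV = 1.602176634e-19 J.)
Convert to SI: E = 50 eV = 8.0109e-18 J.
The photon relation is f = E/h, giving f = 1.209e16 Hz.
Converting to PHz: f = 12.09 PHz ≈ 12.1 PHz.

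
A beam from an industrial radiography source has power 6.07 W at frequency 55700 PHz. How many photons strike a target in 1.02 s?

1.68 × 10^14 photons

Total energy: E_total = P·t = 6.07 × 1.02 = 6.191 J.
Per-photon energy: E = 3.691 × 10^-14 J.
N = E_total / E_photon = 1.68 × 10^14.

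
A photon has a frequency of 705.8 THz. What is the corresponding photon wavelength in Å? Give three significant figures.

4250 Å

Convert to SI: f = 705.8 THz = 7.058e14 Hz.
The photon relation is λ = c/f, giving λ = 4.248e-7 m.
Converting to Å: λ = 4248 Å ≈ 4250 Å.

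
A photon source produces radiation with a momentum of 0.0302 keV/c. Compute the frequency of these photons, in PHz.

7.30 PHz

(h = 6.62607015e-34 J·s, c = 2.99792458e8 m/s, 1 eV = 1.602176634e-19 J.)
First convert: p = 0.0302 keV/c = 1.6140e-26 kg·m/s.
Apply f = pc/h: f = 7.302e15 Hz.
Converting to PHz: f = 7.302 PHz ≈ 7.30 PHz.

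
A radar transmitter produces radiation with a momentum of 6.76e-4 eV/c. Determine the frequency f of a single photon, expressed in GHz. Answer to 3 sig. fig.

Use h = 6.62607015e-34 J·s, c = 2.99792458e8 m/s, 1 eV = 1.602176634e-19 J.
In SI units: p = 6.76e-4 eV/c = 3.6127e-31 kg·m/s.
For a photon f = pc/h, so f = 1.635e11 Hz.
Converting to GHz: f = 163.5 GHz ≈ 163 GHz.

163 GHz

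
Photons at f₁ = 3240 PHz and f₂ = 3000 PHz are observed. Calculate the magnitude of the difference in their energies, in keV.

0.993 keV

Using E = hf: E₁ = 2.147e-15 J, E₂ = 1.988e-15 J.
|ΔE| = |2.147e-15 − 1.988e-15| = 1.59e-16 J = 0.993 keV.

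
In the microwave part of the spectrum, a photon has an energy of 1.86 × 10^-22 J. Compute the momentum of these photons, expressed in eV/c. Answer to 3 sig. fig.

(c = 2.99792458 × 10^8 m/s, 1 eV = 1.602176634 × 10^-19 J.)
For a photon p = E/c, so p = 6.204 × 10^-31 kg·m/s.
Converting to eV/c: p = 0.001161 eV/c ≈ 1.16 × 10^-3 eV/c.

1.16 × 10^-3 eV/c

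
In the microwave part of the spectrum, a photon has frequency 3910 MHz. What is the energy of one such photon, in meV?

0.0162 meV

In SI units: f = 3910 MHz = 3.91e9 Hz.
For a photon E = hf, so E = 2.591e-24 J.
Converting to meV: E = 0.01617 meV ≈ 0.0162 meV.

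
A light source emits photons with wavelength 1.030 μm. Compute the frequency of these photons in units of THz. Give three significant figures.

291 THz

In SI units: λ = 1.030 μm = 1.030 × 10^-6 m.
The photon relation is f = c/λ, giving f = 2.911 × 10^14 Hz.
Converting to THz: f = 291.1 THz ≈ 291 THz.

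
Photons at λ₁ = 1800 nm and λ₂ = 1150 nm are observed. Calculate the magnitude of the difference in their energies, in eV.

Using E = hc/λ: E₁ = 1.104 × 10^-19 J, E₂ = 1.727 × 10^-19 J.
|ΔE| = |1.104 × 10^-19 − 1.727 × 10^-19| = 6.24 × 10^-20 J = 0.389 eV.

0.389 eV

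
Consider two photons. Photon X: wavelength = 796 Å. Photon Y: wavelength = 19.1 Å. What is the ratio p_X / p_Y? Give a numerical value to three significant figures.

0.0240

p_X = 8.324e-27 kg·m/s (from wavelength = 796 Å, via p = h/λ).
p_Y = 3.469e-25 kg·m/s (from wavelength = 19.1 Å, via p = h/λ).
Ratio = 8.324e-27 / 3.469e-25 = 0.0240.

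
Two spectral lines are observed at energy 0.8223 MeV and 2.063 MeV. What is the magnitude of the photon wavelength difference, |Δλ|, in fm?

907 fm

Using λ = hc/E: λ₁ = 1.5078·10^-12 m, λ₂ = 6.0099·10^-13 m.
|Δλ| = |1.5078·10^-12 − 6.0099·10^-13| = 9.07·10^-13 m = 907 fm.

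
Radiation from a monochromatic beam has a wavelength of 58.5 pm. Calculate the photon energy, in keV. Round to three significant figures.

21.2 keV

Convert to SI: λ = 58.5 pm = 5.85 × 10^-11 m.
Since E = hc/λ for a photon, E = 3.396 × 10^-15 J.
Converting to keV: E = 21.19 keV ≈ 21.2 keV.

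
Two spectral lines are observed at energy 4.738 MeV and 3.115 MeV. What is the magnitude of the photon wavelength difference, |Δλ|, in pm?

Using λ = hc/E: λ₁ = 2.6168 × 10^-13 m, λ₂ = 3.9802 × 10^-13 m.
|Δλ| = |2.6168 × 10^-13 − 3.9802 × 10^-13| = 1.36 × 10^-13 m = 0.136 pm.

0.136 pm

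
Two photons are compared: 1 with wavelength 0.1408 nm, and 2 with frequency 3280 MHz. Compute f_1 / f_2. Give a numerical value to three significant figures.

f_1 = 2.129 × 10^18 Hz (from wavelength = 0.1408 nm, via f = c/λ).
f_2 = 3.280 × 10^9 Hz (from frequency = 3280 MHz, via f given directly).
Ratio = 2.129 × 10^18 / 3.280 × 10^9 = 6.49 × 10^8.

6.49 × 10^8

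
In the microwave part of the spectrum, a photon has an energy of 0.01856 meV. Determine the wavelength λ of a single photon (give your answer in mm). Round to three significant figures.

66.8 mm

(h = 6.62607015e-34 J·s, c = 2.99792458e8 m/s, 1 eV = 1.602176634e-19 J.)
Convert to SI: E = 0.01856 meV = 2.9736e-24 J.
The photon relation is λ = hc/E, giving λ = 0.06680 m.
Converting to mm: λ = 66.80 mm ≈ 66.8 mm.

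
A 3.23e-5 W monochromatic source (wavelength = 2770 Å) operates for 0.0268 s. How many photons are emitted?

Total energy: E_total = P·t = 3.23e-5 × 0.0268 = 8.656e-7 J.
Per-photon energy: E = 7.171e-19 J.
N = E_total / E_photon = 1.21e12.

1.21e12 photons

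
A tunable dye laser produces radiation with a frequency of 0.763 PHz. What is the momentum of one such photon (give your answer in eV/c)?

3.16 eV/c

Take h = 6.62607015·10^-34 J·s, c = 2.99792458·10^8 m/s, 1 eV = 1.602176634·10^-19 J.
Convert to SI: f = 0.763 PHz = 7.63·10^14 Hz.
For a photon p = hf/c, so p = 1.686·10^-27 kg·m/s.
Converting to eV/c: p = 3.156 eV/c ≈ 3.16 eV/c.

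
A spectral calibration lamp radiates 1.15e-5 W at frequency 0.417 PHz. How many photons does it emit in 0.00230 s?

Total energy: E_total = P·t = 1.15e-5 × 0.00230 = 2.645e-8 J.
Per-photon energy: E = 2.763e-19 J.
N = E_total / E_photon = 9.57e10.

9.57e10 photons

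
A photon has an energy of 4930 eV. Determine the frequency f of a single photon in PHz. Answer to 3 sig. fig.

1190 PHz

Take h = 6.62607015 × 10^-34 J·s, 1 eV = 1.602176634 × 10^-19 J.
Convert to SI: E = 4930 eV = 7.8987 × 10^-16 J.
The photon relation is f = E/h, giving f = 1.192 × 10^18 Hz.
Converting to PHz: f = 1192 PHz ≈ 1190 PHz.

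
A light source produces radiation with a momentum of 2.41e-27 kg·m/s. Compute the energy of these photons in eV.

4.51 eV

Take c = 2.99792458e8 m/s, 1 eV = 1.602176634e-19 J.
For a photon E = pc, so E = 7.225e-19 J.
Converting to eV: E = 4.509 eV ≈ 4.51 eV.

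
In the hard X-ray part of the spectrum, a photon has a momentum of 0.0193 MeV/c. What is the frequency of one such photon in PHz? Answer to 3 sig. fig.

First convert: p = 0.0193 MeV/c = 1.0314·10^-23 kg·m/s.
Apply f = pc/h: f = 4.667·10^18 Hz.
Converting to PHz: f = 4667 PHz ≈ 4670 PHz.

4670 PHz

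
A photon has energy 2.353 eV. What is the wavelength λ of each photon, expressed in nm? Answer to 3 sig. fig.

527 nm

Take h = 6.62607015 × 10^-34 J·s, c = 2.99792458 × 10^8 m/s, 1 eV = 1.602176634 × 10^-19 J.
First convert: E = 2.353 eV = 3.7699 × 10^-19 J.
Since λ = hc/E for a photon, λ = 5.269 × 10^-7 m.
Converting to nm: λ = 526.9 nm ≈ 527 nm.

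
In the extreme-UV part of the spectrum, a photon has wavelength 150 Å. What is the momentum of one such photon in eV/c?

First convert: λ = 150 Å = 1.50e-8 m.
The photon relation is p = h/λ, giving p = 4.417e-26 kg·m/s.
Converting to eV/c: p = 82.66 eV/c ≈ 82.7 eV/c.

82.7 eV/c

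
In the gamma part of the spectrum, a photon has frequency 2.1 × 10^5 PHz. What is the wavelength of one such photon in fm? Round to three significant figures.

1430 fm

First convert: f = 2.1 × 10^5 PHz = 2.1 × 10^20 Hz.
For a photon λ = c/f, so λ = 1.428 × 10^-12 m.
Converting to fm: λ = 1428 fm ≈ 1430 fm.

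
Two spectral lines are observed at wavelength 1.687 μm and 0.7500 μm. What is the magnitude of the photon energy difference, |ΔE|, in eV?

0.918 eV

Using E = hc/λ: E₁ = 1.1775·10^-19 J, E₂ = 2.6486·10^-19 J.
|ΔE| = |1.1775·10^-19 − 2.6486·10^-19| = 1.47·10^-19 J = 0.918 eV.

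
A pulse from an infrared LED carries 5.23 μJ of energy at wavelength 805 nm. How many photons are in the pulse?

2.12e13 photons

Per-photon energy: E = 2.468e-19 J (from wavelength = 805 nm).
N = E_total / E_photon = 5.23e-6 J / 2.468e-19 J = 2.12e13.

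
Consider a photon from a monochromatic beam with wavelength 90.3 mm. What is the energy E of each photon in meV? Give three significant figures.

0.0137 meV

In SI units: λ = 90.3 mm = 0.0903 m.
For a photon E = hc/λ, so E = 2.200e-24 J.
Converting to meV: E = 0.01373 meV ≈ 0.0137 meV.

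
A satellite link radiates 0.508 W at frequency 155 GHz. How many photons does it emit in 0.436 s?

2.16 × 10^21 photons

Total energy: E_total = P·t = 0.508 × 0.436 = 0.2215 J.
Per-photon energy: E = 1.027 × 10^-22 J.
N = E_total / E_photon = 2.16 × 10^21.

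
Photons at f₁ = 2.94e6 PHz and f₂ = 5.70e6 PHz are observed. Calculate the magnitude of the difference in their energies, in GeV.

Using E = hf: E₁ = 1.948e-12 J, E₂ = 3.777e-12 J.
|ΔE| = |1.948e-12 − 3.777e-12| = 1.83e-12 J = 0.0114 GeV.

0.0114 GeV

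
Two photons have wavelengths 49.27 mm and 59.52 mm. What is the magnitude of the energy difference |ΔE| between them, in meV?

Using E = hc/λ: E₁ = 4.0318 × 10^-24 J, E₂ = 3.3374 × 10^-24 J.
|ΔE| = |4.0318 × 10^-24 − 3.3374 × 10^-24| = 6.94 × 10^-25 J = 4.33 × 10^-3 meV.

4.33 × 10^-3 meV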